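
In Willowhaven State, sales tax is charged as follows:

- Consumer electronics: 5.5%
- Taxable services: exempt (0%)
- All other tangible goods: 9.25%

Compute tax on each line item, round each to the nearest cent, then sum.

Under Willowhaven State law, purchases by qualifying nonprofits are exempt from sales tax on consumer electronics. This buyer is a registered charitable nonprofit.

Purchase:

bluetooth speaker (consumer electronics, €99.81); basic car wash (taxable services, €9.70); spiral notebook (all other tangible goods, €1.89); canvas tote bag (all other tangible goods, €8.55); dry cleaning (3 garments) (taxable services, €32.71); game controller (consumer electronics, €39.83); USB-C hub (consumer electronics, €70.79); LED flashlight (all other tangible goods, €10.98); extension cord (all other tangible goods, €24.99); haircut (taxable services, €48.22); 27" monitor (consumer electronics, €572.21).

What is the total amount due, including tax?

Bluetooth speaker €99.81: consumer electronics, buyer-exempt → 0% → €0.00
Basic car wash €9.70: taxable services → 0% → €0.00
Spiral notebook €1.89: all other tangible goods → 9.25% → €0.17
Canvas tote bag €8.55: all other tangible goods → 9.25% → €0.79
Dry cleaning (3 garments) €32.71: taxable services → 0% → €0.00
Game controller €39.83: consumer electronics, buyer-exempt → 0% → €0.00
USB-C hub €70.79: consumer electronics, buyer-exempt → 0% → €0.00
LED flashlight €10.98: all other tangible goods → 9.25% → €1.02
Extension cord €24.99: all other tangible goods → 9.25% → €2.31
Haircut €48.22: taxable services → 0% → €0.00
27" monitor €572.21: consumer electronics, buyer-exempt → 0% → €0.00
Subtotal = €919.68; tax = €4.29; total due = €923.97

€923.97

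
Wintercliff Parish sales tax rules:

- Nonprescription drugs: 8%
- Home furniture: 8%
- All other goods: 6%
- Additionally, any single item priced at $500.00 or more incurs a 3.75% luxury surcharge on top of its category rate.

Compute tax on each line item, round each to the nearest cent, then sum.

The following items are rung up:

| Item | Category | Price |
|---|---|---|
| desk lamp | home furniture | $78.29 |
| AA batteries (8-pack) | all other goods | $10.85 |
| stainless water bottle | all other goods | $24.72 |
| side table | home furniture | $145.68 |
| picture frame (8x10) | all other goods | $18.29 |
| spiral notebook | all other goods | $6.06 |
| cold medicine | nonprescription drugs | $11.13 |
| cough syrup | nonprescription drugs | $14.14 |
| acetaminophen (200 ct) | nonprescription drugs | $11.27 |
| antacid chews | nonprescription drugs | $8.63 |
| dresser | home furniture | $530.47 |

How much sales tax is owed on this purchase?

Desk lamp $78.29: home furniture → 8% → $6.26
AA batteries (8-pack) $10.85: all other goods → 6% → $0.65
Stainless water bottle $24.72: all other goods → 6% → $1.48
Side table $145.68: home furniture → 8% → $11.65
Picture frame (8x10) $18.29: all other goods → 6% → $1.10
Spiral notebook $6.06: all other goods → 6% → $0.36
Cold medicine $11.13: nonprescription drugs → 8% → $0.89
Cough syrup $14.14: nonprescription drugs → 8% → $1.13
Acetaminophen (200 ct) $11.27: nonprescription drugs → 8% → $0.90
Antacid chews $8.63: nonprescription drugs → 8% → $0.69
Dresser $530.47: home furniture → 8% + 3.75% surcharge = 11.75% → $62.33
Total tax = $6.26 + $0.65 + $1.48 + $11.65 + $1.10 + $0.36 + $0.89 + $1.13 + $0.90 + $0.69 + $62.33 = $87.44

$87.44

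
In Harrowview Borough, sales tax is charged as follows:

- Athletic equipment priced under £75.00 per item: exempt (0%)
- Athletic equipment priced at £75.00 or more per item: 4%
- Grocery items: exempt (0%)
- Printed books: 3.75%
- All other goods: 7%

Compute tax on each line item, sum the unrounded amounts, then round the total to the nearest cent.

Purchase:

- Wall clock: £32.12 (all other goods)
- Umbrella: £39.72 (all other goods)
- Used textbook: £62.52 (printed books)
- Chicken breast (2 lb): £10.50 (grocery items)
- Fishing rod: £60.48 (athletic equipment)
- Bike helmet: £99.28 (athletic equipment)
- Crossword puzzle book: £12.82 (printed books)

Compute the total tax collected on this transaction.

£11.83

Wall clock £32.12: all other goods → 7% → £2.2484
Umbrella £39.72: all other goods → 7% → £2.7804
Used textbook £62.52: printed books → 3.75% → £2.3445
Chicken breast (2 lb) £10.50: grocery items → 0% → £0.00
Fishing rod £60.48: athletic equipment, under £75.00 → 0% → £0.00
Bike helmet £99.28: athletic equipment, £75.00 or more → 4% → £3.9712
Crossword puzzle book £12.82: printed books → 3.75% → £0.48075
Unrounded tax sum = £11.82525 → £11.83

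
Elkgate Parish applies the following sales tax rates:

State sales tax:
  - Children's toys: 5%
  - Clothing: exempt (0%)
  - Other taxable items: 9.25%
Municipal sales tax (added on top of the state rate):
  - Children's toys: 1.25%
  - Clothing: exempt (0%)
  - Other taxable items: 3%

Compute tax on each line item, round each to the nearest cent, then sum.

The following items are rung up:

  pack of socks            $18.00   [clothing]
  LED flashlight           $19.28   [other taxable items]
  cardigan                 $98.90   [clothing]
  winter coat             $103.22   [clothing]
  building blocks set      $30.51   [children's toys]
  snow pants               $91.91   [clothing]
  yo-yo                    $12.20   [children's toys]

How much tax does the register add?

Pack of socks $18.00: clothing → 0% + 0% municipal = 0% → $0.00
LED flashlight $19.28: other taxable items → 9.25% + 3% municipal = 12.25% → $2.36
Cardigan $98.90: clothing → 0% + 0% municipal = 0% → $0.00
Winter coat $103.22: clothing → 0% + 0% municipal = 0% → $0.00
Building blocks set $30.51: children's toys → 5% + 1.25% municipal = 6.25% → $1.91
Snow pants $91.91: clothing → 0% + 0% municipal = 0% → $0.00
Yo-yo $12.20: children's toys → 5% + 1.25% municipal = 6.25% → $0.76
Total tax = $2.36 + $1.91 + $0.76 = $5.03

$5.03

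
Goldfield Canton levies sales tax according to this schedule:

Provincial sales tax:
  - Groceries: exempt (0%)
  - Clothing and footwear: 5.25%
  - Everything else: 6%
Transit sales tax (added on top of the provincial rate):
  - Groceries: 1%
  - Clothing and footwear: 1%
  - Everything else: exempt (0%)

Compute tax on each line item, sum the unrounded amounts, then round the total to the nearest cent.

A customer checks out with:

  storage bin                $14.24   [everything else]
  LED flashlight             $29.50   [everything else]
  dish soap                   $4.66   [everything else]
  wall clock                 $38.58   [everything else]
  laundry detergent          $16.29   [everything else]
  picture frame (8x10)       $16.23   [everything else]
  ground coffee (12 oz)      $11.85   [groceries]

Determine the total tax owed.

Storage bin $14.24: everything else → 6% + 0% transit = 6% → $0.8544
LED flashlight $29.50: everything else → 6% + 0% transit = 6% → $1.77
Dish soap $4.66: everything else → 6% + 0% transit = 6% → $0.2796
Wall clock $38.58: everything else → 6% + 0% transit = 6% → $2.3148
Laundry detergent $16.29: everything else → 6% + 0% transit = 6% → $0.9774
Picture frame (8x10) $16.23: everything else → 6% + 0% transit = 6% → $0.9738
Ground coffee (12 oz) $11.85: groceries → 0% + 1% transit = 1% → $0.1185
Unrounded tax sum = $7.2885 → $7.29

$7.29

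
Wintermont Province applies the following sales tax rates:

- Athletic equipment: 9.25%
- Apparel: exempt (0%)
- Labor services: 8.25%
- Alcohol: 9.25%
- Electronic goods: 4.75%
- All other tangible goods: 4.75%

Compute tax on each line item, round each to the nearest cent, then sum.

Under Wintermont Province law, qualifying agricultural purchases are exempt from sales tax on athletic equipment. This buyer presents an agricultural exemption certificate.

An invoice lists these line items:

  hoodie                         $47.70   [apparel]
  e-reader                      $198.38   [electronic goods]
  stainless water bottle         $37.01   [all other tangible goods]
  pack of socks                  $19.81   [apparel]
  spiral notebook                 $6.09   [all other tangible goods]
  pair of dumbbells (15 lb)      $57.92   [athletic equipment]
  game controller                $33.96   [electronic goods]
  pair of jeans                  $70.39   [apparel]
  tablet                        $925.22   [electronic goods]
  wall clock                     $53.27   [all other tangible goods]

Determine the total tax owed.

Hoodie $47.70: apparel → 0% → $0.00
E-reader $198.38: electronic goods → 4.75% → $9.42
Stainless water bottle $37.01: all other tangible goods → 4.75% → $1.76
Pack of socks $19.81: apparel → 0% → $0.00
Spiral notebook $6.09: all other tangible goods → 4.75% → $0.29
Pair of dumbbells (15 lb) $57.92: athletic equipment, buyer-exempt → 0% → $0.00
Game controller $33.96: electronic goods → 4.75% → $1.61
Pair of jeans $70.39: apparel → 0% → $0.00
Tablet $925.22: electronic goods → 4.75% → $43.95
Wall clock $53.27: all other tangible goods → 4.75% → $2.53
Total tax = $9.42 + $1.76 + $0.29 + $1.61 + $43.95 + $2.53 = $59.56

$59.56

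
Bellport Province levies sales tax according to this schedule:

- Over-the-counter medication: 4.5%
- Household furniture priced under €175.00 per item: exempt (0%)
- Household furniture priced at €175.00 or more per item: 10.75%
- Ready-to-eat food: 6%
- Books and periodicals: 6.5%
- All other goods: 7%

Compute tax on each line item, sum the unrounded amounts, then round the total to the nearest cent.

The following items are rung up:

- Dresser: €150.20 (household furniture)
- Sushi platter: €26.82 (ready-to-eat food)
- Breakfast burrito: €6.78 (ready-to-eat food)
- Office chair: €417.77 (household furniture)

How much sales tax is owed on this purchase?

€46.93

Dresser €150.20: household furniture, under €175.00 → 0% → €0.00
Sushi platter €26.82: ready-to-eat food → 6% → €1.6092
Breakfast burrito €6.78: ready-to-eat food → 6% → €0.4068
Office chair €417.77: household furniture, €175.00 or more → 10.75% → €44.910275
Unrounded tax sum = €46.926275 → €46.93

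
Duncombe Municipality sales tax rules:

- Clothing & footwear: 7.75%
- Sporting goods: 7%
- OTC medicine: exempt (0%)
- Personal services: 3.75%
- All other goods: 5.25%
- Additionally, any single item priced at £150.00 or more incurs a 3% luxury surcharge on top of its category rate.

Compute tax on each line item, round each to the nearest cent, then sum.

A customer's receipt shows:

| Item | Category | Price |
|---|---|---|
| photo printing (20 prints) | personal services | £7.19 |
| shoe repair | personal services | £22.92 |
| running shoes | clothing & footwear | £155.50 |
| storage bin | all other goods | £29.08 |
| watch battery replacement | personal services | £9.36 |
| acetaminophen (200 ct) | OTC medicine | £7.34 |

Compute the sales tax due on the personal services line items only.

£1.48

Photo printing (20 prints) £7.19: personal services → 3.75% → £0.27
Shoe repair £22.92: personal services → 3.75% → £0.86
Watch battery replacement £9.36: personal services → 3.75% → £0.35
Tax on personal services = £0.27 + £0.86 + £0.35 = £1.48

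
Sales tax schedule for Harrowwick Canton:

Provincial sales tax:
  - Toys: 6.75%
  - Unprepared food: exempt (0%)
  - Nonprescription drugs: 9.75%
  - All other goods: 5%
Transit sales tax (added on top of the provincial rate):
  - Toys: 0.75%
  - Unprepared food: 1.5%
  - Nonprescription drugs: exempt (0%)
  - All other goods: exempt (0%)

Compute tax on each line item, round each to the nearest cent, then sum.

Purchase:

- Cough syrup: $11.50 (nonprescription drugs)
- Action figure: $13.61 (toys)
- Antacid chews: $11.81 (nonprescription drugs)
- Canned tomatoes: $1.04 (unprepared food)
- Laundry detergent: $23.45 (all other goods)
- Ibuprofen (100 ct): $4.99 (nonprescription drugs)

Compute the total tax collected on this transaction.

$4.97

Cough syrup $11.50: nonprescription drugs → 9.75% + 0% transit = 9.75% → $1.12
Action figure $13.61: toys → 6.75% + 0.75% transit = 7.5% → $1.02
Antacid chews $11.81: nonprescription drugs → 9.75% + 0% transit = 9.75% → $1.15
Canned tomatoes $1.04: unprepared food → 0% + 1.5% transit = 1.5% → $0.02
Laundry detergent $23.45: all other goods → 5% + 0% transit = 5% → $1.17
Ibuprofen (100 ct) $4.99: nonprescription drugs → 9.75% + 0% transit = 9.75% → $0.49
Total tax = $1.12 + $1.02 + $1.15 + $0.02 + $1.17 + $0.49 = $4.97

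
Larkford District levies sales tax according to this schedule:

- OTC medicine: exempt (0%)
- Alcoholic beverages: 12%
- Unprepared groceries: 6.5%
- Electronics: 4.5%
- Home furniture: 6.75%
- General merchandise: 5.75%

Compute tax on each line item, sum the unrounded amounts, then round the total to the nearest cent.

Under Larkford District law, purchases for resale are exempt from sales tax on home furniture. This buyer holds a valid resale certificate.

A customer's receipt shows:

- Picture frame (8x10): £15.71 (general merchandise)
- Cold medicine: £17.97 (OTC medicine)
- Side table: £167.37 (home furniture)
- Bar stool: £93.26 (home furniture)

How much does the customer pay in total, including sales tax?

£295.21

Picture frame (8x10) £15.71: general merchandise → 5.75% → £0.903325
Cold medicine £17.97: OTC medicine → 0% → £0.00
Side table £167.37: home furniture, buyer-exempt → 0% → £0.00
Bar stool £93.26: home furniture, buyer-exempt → 0% → £0.00
Subtotal = £294.31; unrounded tax = £0.903325 → £0.90; total due = £295.21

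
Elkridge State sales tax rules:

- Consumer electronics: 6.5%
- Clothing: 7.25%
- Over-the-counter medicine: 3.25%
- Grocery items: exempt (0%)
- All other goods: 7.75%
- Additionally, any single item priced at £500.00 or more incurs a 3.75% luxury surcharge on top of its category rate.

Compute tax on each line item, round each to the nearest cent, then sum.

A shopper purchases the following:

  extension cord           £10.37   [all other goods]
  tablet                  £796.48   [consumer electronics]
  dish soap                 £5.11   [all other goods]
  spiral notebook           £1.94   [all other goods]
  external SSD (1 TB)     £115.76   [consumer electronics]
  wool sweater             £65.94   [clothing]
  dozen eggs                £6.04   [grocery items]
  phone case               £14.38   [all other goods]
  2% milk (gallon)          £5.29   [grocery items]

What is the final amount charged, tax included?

Extension cord £10.37: all other goods → 7.75% → £0.80
Tablet £796.48: consumer electronics → 6.5% + 3.75% surcharge = 10.25% → £81.64
Dish soap £5.11: all other goods → 7.75% → £0.40
Spiral notebook £1.94: all other goods → 7.75% → £0.15
External SSD (1 TB) £115.76: consumer electronics → 6.5% → £7.52
Wool sweater £65.94: clothing → 7.25% → £4.78
Dozen eggs £6.04: grocery items → 0% → £0.00
Phone case £14.38: all other goods → 7.75% → £1.11
2% milk (gallon) £5.29: grocery items → 0% → £0.00
Subtotal = £1021.31; tax = £96.40; total due = £1117.71

£1117.71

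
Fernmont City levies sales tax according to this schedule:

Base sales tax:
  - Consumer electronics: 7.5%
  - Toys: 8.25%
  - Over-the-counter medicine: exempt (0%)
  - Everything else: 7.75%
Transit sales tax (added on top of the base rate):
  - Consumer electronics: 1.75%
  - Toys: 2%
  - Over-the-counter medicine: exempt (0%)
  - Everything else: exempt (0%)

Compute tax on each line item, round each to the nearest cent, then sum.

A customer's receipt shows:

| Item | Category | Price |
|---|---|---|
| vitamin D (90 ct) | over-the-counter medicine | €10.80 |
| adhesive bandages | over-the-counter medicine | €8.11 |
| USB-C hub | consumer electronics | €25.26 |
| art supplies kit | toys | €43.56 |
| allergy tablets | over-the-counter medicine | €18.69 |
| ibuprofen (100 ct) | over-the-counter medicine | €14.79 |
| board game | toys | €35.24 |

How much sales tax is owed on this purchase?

Vitamin D (90 ct) €10.80: over-the-counter medicine → 0% + 0% transit = 0% → €0.00
Adhesive bandages €8.11: over-the-counter medicine → 0% + 0% transit = 0% → €0.00
USB-C hub €25.26: consumer electronics → 7.5% + 1.75% transit = 9.25% → €2.34
Art supplies kit €43.56: toys → 8.25% + 2% transit = 10.25% → €4.46
Allergy tablets €18.69: over-the-counter medicine → 0% + 0% transit = 0% → €0.00
Ibuprofen (100 ct) €14.79: over-the-counter medicine → 0% + 0% transit = 0% → €0.00
Board game €35.24: toys → 8.25% + 2% transit = 10.25% → €3.61
Total tax = €2.34 + €4.46 + €3.61 = €10.41

€10.41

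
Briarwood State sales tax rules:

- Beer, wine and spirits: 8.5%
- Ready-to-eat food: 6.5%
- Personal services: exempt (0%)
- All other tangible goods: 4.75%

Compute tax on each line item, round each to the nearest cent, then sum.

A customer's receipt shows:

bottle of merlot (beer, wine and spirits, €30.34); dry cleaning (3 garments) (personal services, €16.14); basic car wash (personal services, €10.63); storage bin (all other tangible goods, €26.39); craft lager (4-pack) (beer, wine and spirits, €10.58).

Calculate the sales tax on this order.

Bottle of merlot €30.34: beer, wine and spirits → 8.5% → €2.58
Dry cleaning (3 garments) €16.14: personal services → 0% → €0.00
Basic car wash €10.63: personal services → 0% → €0.00
Storage bin €26.39: all other tangible goods → 4.75% → €1.25
Craft lager (4-pack) €10.58: beer, wine and spirits → 8.5% → €0.90
Total tax = €2.58 + €1.25 + €0.90 = €4.73

€4.73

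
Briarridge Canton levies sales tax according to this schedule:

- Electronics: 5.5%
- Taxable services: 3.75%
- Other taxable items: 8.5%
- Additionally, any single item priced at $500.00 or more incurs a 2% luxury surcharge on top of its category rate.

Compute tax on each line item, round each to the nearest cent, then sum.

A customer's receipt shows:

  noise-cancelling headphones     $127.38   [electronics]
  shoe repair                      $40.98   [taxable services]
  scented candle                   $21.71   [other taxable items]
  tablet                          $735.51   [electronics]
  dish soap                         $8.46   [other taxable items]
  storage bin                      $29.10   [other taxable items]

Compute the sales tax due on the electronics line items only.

Noise-cancelling headphones $127.38: electronics → 5.5% → $7.01
Tablet $735.51: electronics → 5.5% + 2% surcharge = 7.5% → $55.16
Tax on electronics = $7.01 + $55.16 = $62.17

$62.17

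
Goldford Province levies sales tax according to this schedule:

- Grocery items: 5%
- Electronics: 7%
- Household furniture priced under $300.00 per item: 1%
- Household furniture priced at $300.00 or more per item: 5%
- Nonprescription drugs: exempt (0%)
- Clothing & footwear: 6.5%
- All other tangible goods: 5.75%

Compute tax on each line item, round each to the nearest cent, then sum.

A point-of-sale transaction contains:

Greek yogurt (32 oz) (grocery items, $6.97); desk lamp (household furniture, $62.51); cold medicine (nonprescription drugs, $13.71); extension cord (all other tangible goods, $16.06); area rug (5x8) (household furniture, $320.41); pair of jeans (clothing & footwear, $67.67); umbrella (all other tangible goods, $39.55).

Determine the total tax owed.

$24.59

Greek yogurt (32 oz) $6.97: grocery items → 5% → $0.35
Desk lamp $62.51: household furniture, under $300.00 → 1% → $0.63
Cold medicine $13.71: nonprescription drugs → 0% → $0.00
Extension cord $16.06: all other tangible goods → 5.75% → $0.92
Area rug (5x8) $320.41: household furniture, $300.00 or more → 5% → $16.02
Pair of jeans $67.67: clothing & footwear → 6.5% → $4.40
Umbrella $39.55: all other tangible goods → 5.75% → $2.27
Total tax = $0.35 + $0.63 + $0.92 + $16.02 + $4.40 + $2.27 = $24.59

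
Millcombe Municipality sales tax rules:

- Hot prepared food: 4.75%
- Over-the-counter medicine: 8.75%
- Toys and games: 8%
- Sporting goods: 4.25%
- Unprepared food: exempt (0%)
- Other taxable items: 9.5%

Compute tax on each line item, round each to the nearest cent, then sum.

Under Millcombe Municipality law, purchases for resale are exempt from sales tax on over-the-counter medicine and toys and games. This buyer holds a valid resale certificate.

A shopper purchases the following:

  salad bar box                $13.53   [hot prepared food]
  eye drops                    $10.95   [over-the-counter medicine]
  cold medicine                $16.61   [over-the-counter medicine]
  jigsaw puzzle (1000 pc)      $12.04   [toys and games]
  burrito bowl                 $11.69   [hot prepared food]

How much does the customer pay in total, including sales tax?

$66.02

Salad bar box $13.53: hot prepared food → 4.75% → $0.64
Eye drops $10.95: over-the-counter medicine, buyer-exempt → 0% → $0.00
Cold medicine $16.61: over-the-counter medicine, buyer-exempt → 0% → $0.00
Jigsaw puzzle (1000 pc) $12.04: toys and games, buyer-exempt → 0% → $0.00
Burrito bowl $11.69: hot prepared food → 4.75% → $0.56
Subtotal = $64.82; tax = $1.20; total due = $66.02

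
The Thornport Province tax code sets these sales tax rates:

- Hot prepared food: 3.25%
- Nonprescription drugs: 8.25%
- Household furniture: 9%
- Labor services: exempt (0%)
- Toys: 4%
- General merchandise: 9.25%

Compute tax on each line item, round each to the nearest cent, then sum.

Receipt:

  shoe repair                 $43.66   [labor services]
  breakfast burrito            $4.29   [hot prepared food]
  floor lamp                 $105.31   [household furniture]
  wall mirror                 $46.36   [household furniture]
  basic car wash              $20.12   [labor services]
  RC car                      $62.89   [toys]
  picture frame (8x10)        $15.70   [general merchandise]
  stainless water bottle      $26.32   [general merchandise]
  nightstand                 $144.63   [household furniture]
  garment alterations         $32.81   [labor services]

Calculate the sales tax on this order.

$33.21

Shoe repair $43.66: labor services → 0% → $0.00
Breakfast burrito $4.29: hot prepared food → 3.25% → $0.14
Floor lamp $105.31: household furniture → 9% → $9.48
Wall mirror $46.36: household furniture → 9% → $4.17
Basic car wash $20.12: labor services → 0% → $0.00
RC car $62.89: toys → 4% → $2.52
Picture frame (8x10) $15.70: general merchandise → 9.25% → $1.45
Stainless water bottle $26.32: general merchandise → 9.25% → $2.43
Nightstand $144.63: household furniture → 9% → $13.02
Garment alterations $32.81: labor services → 0% → $0.00
Total tax = $0.14 + $9.48 + $4.17 + $2.52 + $1.45 + $2.43 + $13.02 = $33.21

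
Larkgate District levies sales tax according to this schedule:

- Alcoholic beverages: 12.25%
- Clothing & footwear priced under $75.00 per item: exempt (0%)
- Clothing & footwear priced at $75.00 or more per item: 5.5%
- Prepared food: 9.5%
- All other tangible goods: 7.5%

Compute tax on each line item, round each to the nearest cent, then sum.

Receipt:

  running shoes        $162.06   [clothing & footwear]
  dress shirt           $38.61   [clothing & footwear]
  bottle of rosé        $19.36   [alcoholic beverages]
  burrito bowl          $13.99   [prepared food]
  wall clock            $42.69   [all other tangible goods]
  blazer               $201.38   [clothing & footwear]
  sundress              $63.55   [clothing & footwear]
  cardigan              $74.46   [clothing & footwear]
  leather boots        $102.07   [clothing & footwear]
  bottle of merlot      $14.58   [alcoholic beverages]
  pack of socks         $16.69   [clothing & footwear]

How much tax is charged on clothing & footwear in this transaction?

Running shoes $162.06: clothing & footwear, $75.00 or more → 5.5% → $8.91
Dress shirt $38.61: clothing & footwear, under $75.00 → 0% → $0.00
Blazer $201.38: clothing & footwear, $75.00 or more → 5.5% → $11.08
Sundress $63.55: clothing & footwear, under $75.00 → 0% → $0.00
Cardigan $74.46: clothing & footwear, under $75.00 → 0% → $0.00
Leather boots $102.07: clothing & footwear, $75.00 or more → 5.5% → $5.61
Pack of socks $16.69: clothing & footwear, under $75.00 → 0% → $0.00
Tax on clothing & footwear = $8.91 + $0.00 + $11.08 + $0.00 + $0.00 + $5.61 + $0.00 = $25.60

$25.60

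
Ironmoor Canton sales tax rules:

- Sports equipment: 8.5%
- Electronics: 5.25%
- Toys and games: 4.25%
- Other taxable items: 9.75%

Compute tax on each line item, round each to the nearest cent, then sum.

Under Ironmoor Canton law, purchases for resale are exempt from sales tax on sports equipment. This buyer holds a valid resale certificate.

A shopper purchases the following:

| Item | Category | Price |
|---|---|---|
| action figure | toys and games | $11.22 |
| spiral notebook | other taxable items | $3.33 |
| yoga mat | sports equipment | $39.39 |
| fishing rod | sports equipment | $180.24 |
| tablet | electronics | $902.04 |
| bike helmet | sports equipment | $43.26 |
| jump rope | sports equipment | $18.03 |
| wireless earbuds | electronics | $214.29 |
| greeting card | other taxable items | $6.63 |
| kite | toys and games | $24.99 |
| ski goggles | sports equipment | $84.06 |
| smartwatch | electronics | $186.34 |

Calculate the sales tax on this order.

$70.90

Action figure $11.22: toys and games → 4.25% → $0.48
Spiral notebook $3.33: other taxable items → 9.75% → $0.32
Yoga mat $39.39: sports equipment, buyer-exempt → 0% → $0.00
Fishing rod $180.24: sports equipment, buyer-exempt → 0% → $0.00
Tablet $902.04: electronics → 5.25% → $47.36
Bike helmet $43.26: sports equipment, buyer-exempt → 0% → $0.00
Jump rope $18.03: sports equipment, buyer-exempt → 0% → $0.00
Wireless earbuds $214.29: electronics → 5.25% → $11.25
Greeting card $6.63: other taxable items → 9.75% → $0.65
Kite $24.99: toys and games → 4.25% → $1.06
Ski goggles $84.06: sports equipment, buyer-exempt → 0% → $0.00
Smartwatch $186.34: electronics → 5.25% → $9.78
Total tax = $0.48 + $0.32 + $47.36 + $11.25 + $0.65 + $1.06 + $9.78 = $70.90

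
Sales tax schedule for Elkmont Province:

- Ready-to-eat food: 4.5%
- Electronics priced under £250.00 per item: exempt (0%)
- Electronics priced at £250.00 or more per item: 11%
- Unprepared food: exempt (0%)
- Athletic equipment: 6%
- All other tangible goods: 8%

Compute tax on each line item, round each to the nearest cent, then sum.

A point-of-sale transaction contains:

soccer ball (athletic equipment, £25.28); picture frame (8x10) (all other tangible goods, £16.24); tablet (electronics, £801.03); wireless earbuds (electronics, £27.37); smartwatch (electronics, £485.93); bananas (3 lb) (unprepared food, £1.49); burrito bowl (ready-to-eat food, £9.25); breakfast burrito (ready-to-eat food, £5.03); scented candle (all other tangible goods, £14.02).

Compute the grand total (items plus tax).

Soccer ball £25.28: athletic equipment → 6% → £1.52
Picture frame (8x10) £16.24: all other tangible goods → 8% → £1.30
Tablet £801.03: electronics, £250.00 or more → 11% → £88.11
Wireless earbuds £27.37: electronics, under £250.00 → 0% → £0.00
Smartwatch £485.93: electronics, £250.00 or more → 11% → £53.45
Bananas (3 lb) £1.49: unprepared food → 0% → £0.00
Burrito bowl £9.25: ready-to-eat food → 4.5% → £0.42
Breakfast burrito £5.03: ready-to-eat food → 4.5% → £0.23
Scented candle £14.02: all other tangible goods → 8% → £1.12
Subtotal = £1385.64; tax = £146.15; total due = £1531.79

£1531.79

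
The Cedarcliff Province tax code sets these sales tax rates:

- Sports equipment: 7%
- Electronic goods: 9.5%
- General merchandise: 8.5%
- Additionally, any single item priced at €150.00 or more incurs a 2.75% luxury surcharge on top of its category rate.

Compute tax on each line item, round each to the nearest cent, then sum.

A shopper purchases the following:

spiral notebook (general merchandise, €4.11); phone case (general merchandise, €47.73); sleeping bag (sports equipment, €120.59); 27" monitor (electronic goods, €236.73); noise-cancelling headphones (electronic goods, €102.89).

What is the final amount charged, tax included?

Spiral notebook €4.11: general merchandise → 8.5% → €0.35
Phone case €47.73: general merchandise → 8.5% → €4.06
Sleeping bag €120.59: sports equipment → 7% → €8.44
27" monitor €236.73: electronic goods → 9.5% + 2.75% surcharge = 12.25% → €29.00
Noise-cancelling headphones €102.89: electronic goods → 9.5% → €9.77
Subtotal = €512.05; tax = €51.62; total due = €563.67

€563.67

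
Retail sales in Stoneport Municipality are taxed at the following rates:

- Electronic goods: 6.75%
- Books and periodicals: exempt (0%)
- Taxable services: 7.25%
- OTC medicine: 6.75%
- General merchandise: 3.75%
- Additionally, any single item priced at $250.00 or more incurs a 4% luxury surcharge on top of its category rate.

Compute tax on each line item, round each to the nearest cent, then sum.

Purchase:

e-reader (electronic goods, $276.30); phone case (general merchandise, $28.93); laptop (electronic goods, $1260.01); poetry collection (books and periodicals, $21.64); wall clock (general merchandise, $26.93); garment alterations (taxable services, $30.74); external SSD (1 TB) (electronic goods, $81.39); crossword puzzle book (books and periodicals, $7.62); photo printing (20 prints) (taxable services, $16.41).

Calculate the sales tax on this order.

$176.15

E-reader $276.30: electronic goods → 6.75% + 4% surcharge = 10.75% → $29.70
Phone case $28.93: general merchandise → 3.75% → $1.08
Laptop $1260.01: electronic goods → 6.75% + 4% surcharge = 10.75% → $135.45
Poetry collection $21.64: books and periodicals → 0% → $0.00
Wall clock $26.93: general merchandise → 3.75% → $1.01
Garment alterations $30.74: taxable services → 7.25% → $2.23
External SSD (1 TB) $81.39: electronic goods → 6.75% → $5.49
Crossword puzzle book $7.62: books and periodicals → 0% → $0.00
Photo printing (20 prints) $16.41: taxable services → 7.25% → $1.19
Total tax = $29.70 + $1.08 + $135.45 + $1.01 + $2.23 + $5.49 + $1.19 = $176.15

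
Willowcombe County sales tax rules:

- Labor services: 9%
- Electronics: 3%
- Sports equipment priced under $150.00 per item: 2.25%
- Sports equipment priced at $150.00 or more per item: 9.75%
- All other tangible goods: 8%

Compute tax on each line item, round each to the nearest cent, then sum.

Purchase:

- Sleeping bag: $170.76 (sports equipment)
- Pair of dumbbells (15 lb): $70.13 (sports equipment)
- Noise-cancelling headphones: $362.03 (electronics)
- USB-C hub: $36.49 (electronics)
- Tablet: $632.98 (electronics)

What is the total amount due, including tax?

Sleeping bag $170.76: sports equipment, $150.00 or more → 9.75% → $16.65
Pair of dumbbells (15 lb) $70.13: sports equipment, under $150.00 → 2.25% → $1.58
Noise-cancelling headphones $362.03: electronics → 3% → $10.86
USB-C hub $36.49: electronics → 3% → $1.09
Tablet $632.98: electronics → 3% → $18.99
Subtotal = $1272.39; tax = $49.17; total due = $1321.56

$1321.56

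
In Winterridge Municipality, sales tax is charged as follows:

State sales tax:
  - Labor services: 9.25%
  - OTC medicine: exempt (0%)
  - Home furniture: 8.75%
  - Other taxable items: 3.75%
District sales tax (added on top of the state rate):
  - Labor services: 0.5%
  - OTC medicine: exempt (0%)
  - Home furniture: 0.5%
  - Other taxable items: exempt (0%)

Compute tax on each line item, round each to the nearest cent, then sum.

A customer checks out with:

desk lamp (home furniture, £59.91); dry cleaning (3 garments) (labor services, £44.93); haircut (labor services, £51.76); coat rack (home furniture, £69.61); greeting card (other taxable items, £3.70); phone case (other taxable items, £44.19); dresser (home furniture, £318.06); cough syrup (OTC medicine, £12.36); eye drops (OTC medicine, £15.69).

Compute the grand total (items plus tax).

£672.84

Desk lamp £59.91: home furniture → 8.75% + 0.5% district = 9.25% → £5.54
Dry cleaning (3 garments) £44.93: labor services → 9.25% + 0.5% district = 9.75% → £4.38
Haircut £51.76: labor services → 9.25% + 0.5% district = 9.75% → £5.05
Coat rack £69.61: home furniture → 8.75% + 0.5% district = 9.25% → £6.44
Greeting card £3.70: other taxable items → 3.75% + 0% district = 3.75% → £0.14
Phone case £44.19: other taxable items → 3.75% + 0% district = 3.75% → £1.66
Dresser £318.06: home furniture → 8.75% + 0.5% district = 9.25% → £29.42
Cough syrup £12.36: OTC medicine → 0% + 0% district = 0% → £0.00
Eye drops £15.69: OTC medicine → 0% + 0% district = 0% → £0.00
Subtotal = £620.21; tax = £52.63; total due = £672.84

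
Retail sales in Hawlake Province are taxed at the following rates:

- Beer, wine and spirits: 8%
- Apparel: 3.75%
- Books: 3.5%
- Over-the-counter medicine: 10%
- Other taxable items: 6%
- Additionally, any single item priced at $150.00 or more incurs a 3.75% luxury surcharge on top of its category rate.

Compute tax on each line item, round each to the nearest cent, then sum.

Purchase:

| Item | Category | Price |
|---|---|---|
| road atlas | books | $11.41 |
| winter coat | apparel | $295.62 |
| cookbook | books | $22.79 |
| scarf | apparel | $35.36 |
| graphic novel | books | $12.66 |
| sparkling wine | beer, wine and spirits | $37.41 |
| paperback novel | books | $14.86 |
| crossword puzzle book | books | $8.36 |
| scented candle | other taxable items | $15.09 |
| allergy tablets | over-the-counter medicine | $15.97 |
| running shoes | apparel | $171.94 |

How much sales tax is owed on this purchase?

$44.35

Road atlas $11.41: books → 3.5% → $0.40
Winter coat $295.62: apparel → 3.75% + 3.75% surcharge = 7.5% → $22.17
Cookbook $22.79: books → 3.5% → $0.80
Scarf $35.36: apparel → 3.75% → $1.33
Graphic novel $12.66: books → 3.5% → $0.44
Sparkling wine $37.41: beer, wine and spirits → 8% → $2.99
Paperback novel $14.86: books → 3.5% → $0.52
Crossword puzzle book $8.36: books → 3.5% → $0.29
Scented candle $15.09: other taxable items → 6% → $0.91
Allergy tablets $15.97: over-the-counter medicine → 10% → $1.60
Running shoes $171.94: apparel → 3.75% + 3.75% surcharge = 7.5% → $12.90
Total tax = $0.40 + $22.17 + $0.80 + $1.33 + $0.44 + $2.99 + $0.52 + $0.29 + $0.91 + $1.60 + $12.90 = $44.35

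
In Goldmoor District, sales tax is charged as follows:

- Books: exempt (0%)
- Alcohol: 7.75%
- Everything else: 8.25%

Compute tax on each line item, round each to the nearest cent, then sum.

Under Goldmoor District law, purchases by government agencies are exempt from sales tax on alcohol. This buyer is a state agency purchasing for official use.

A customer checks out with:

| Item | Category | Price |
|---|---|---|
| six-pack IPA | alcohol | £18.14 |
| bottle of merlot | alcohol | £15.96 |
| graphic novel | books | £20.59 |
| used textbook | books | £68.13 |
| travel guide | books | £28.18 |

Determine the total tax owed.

Six-pack IPA £18.14: alcohol, buyer-exempt → 0% → £0.00
Bottle of merlot £15.96: alcohol, buyer-exempt → 0% → £0.00
Graphic novel £20.59: books → 0% → £0.00
Used textbook £68.13: books → 0% → £0.00
Travel guide £28.18: books → 0% → £0.00
Total tax = £0.00

£0.00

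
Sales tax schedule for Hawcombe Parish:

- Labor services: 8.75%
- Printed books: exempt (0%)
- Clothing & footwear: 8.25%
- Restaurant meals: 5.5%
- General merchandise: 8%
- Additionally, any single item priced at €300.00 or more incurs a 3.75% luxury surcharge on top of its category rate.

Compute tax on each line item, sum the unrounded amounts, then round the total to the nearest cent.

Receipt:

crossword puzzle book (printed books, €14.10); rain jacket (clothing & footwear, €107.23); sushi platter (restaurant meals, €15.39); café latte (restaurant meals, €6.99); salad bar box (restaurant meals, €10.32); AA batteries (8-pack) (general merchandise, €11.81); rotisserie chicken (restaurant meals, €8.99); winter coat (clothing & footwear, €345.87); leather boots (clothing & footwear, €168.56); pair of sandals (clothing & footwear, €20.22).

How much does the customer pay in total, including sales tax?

Crossword puzzle book €14.10: printed books → 0% → €0.00
Rain jacket €107.23: clothing & footwear → 8.25% → €8.846475
Sushi platter €15.39: restaurant meals → 5.5% → €0.84645
Café latte €6.99: restaurant meals → 5.5% → €0.38445
Salad bar box €10.32: restaurant meals → 5.5% → €0.5676
AA batteries (8-pack) €11.81: general merchandise → 8% → €0.9448
Rotisserie chicken €8.99: restaurant meals → 5.5% → €0.49445
Winter coat €345.87: clothing & footwear → 8.25% + 3.75% surcharge = 12% → €41.5044
Leather boots €168.56: clothing & footwear → 8.25% → €13.9062
Pair of sandals €20.22: clothing & footwear → 8.25% → €1.66815
Subtotal = €709.48; unrounded tax = €69.162975 → €69.16; total due = €778.64

€778.64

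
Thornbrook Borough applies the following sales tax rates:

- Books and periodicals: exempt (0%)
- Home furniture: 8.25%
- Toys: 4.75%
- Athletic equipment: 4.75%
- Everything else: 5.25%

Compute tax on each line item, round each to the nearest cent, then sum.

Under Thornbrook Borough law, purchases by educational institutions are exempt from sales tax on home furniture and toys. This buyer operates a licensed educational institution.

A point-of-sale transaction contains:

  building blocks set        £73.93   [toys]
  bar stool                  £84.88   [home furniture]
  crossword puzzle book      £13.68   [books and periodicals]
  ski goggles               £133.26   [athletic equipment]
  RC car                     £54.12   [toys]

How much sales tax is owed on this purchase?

Building blocks set £73.93: toys, buyer-exempt → 0% → £0.00
Bar stool £84.88: home furniture, buyer-exempt → 0% → £0.00
Crossword puzzle book £13.68: books and periodicals → 0% → £0.00
Ski goggles £133.26: athletic equipment → 4.75% → £6.33
RC car £54.12: toys, buyer-exempt → 0% → £0.00
Total tax = £6.33

£6.33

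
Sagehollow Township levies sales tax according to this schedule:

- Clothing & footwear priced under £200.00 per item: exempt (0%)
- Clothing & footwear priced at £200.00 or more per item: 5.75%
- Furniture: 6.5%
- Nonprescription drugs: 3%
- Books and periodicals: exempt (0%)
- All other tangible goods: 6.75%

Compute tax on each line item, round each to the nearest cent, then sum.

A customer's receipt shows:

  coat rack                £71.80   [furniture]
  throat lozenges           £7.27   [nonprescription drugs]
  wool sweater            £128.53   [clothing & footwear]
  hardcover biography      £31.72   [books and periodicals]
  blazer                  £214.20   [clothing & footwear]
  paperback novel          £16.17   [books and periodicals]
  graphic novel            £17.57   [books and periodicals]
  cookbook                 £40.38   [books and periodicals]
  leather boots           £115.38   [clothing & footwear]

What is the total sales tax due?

Coat rack £71.80: furniture → 6.5% → £4.67
Throat lozenges £7.27: nonprescription drugs → 3% → £0.22
Wool sweater £128.53: clothing & footwear, under £200.00 → 0% → £0.00
Hardcover biography £31.72: books and periodicals → 0% → £0.00
Blazer £214.20: clothing & footwear, £200.00 or more → 5.75% → £12.32
Paperback novel £16.17: books and periodicals → 0% → £0.00
Graphic novel £17.57: books and periodicals → 0% → £0.00
Cookbook £40.38: books and periodicals → 0% → £0.00
Leather boots £115.38: clothing & footwear, under £200.00 → 0% → £0.00
Total tax = £4.67 + £0.22 + £12.32 = £17.21

£17.21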